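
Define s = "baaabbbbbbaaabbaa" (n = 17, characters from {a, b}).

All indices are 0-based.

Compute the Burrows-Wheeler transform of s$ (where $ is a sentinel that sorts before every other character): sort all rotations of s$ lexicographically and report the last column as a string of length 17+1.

rank  rotation            last
    0  $baaabbbbbbaaabbaa  a
    1  a$baaabbbbbbaaabba  a
    2  aa$baaabbbbbbaaabb  b
    3  aaabbaa$baaabbbbbb  b
    4  aaabbbbbbaaabbaa$b  b
    5  aabbaa$baaabbbbbba  a
    6  aabbbbbbaaabbaa$ba  a
    7  abbaa$baaabbbbbbaa  a
    8  abbbbbbaaabbaa$baa  a
    9  baa$baaabbbbbbaaab  b
   10  baaabbaa$baaabbbbb  b
   11  baaabbbbbbaaabbaa$  $
   12  bbaa$baaabbbbbbaaa  a
   13  bbaaabbaa$baaabbbb  b
   14  bbbaaabbaa$baaabbb  b
   15  bbbbaaabbaa$baaabb  b
   16  bbbbbaaabbaa$baaab  b
   17  bbbbbbaaabbaa$baaa  a

aabbbaaaabb$abbbba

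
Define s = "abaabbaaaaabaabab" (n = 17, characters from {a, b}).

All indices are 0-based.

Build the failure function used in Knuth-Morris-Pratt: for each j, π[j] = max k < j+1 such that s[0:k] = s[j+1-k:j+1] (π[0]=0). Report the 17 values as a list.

π[0] = 0
j=1 s[j]='b': π[1]=0 (border '')
j=2 s[j]='a': π[2]=1 (border 'a')
j=3 s[j]='a': k: 1→0; π[3]=1 (border 'a')
j=4 s[j]='b': π[4]=2 (border 'ab')
j=5 s[j]='b': k: 2→0; π[5]=0 (border '')
j=6 s[j]='a': π[6]=1 (border 'a')
j=7 s[j]='a': k: 1→0; π[7]=1 (border 'a')
j=8 s[j]='a': k: 1→0; π[8]=1 (border 'a')
j=9 s[j]='a': k: 1→0; π[9]=1 (border 'a')
j=10 s[j]='a': k: 1→0; π[10]=1 (border 'a')
j=11 s[j]='b': π[11]=2 (border 'ab')
j=12 s[j]='a': π[12]=3 (border 'aba')
j=13 s[j]='a': π[13]=4 (border 'abaa')
j=14 s[j]='b': π[14]=5 (border 'abaab')
j=15 s[j]='a': k: 5→2; π[15]=3 (border 'aba')
j=16 s[j]='b': k: 3→1; π[16]=2 (border 'ab')

[0, 0, 1, 1, 2, 0, 1, 1, 1, 1, 1, 2, 3, 4, 5, 3, 2]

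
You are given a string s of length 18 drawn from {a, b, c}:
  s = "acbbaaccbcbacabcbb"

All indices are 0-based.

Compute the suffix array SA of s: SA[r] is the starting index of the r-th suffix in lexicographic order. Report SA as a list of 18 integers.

[4, 13, 11, 0, 5, 17, 3, 10, 16, 2, 8, 14, 12, 9, 15, 1, 7, 6]

rank→(start, suffix):
  0 → (4, 'aaccbcbacabcbb')
  1 → (13, 'abcbb')
  2 → (11, 'acabcbb')
  3 → (0, 'acbbaaccbcbacabcbb')
  4 → (5, 'accbcbacabcbb')
  5 → (17, 'b')
  6 → (3, 'baaccbcbacabcbb')
  7 → (10, 'bacabcbb')
  8 → (16, 'bb')
  9 → (2, 'bbaaccbcbacabcbb')
  10 → (8, 'bcbacabcbb')
  11 → (14, 'bcbb')
  12 → (12, 'cabcbb')
  13 → (9, 'cbacabcbb')
  14 → (15, 'cbb')
  15 → (1, 'cbbaaccbcbacabcbb')
  16 → (7, 'cbcbacabcbb')
  17 → (6, 'ccbcbacabcbb')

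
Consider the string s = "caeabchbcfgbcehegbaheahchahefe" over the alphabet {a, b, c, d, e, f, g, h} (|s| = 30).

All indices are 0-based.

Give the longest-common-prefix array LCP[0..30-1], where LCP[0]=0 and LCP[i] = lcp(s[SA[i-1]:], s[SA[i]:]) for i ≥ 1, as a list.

sorted suffixes:
  #0 SA[0]=3  'abchbcfgbcehegbaheahchahefe'
  #1 SA[1]=1  'aeabchbcfgbcehegbaheahchahefe'
  #2 SA[2]=21  'ahchahefe'
  #3 SA[3]=18  'aheahchahefe'
  #4 SA[4]=25  'ahefe'
  #5 SA[5]=17  'baheahchahefe'
  #6 SA[6]=11  'bcehegbaheahchahefe'
  #7 SA[7]=7  'bcfgbcehegbaheahchahefe'
  #8 SA[8]=4  'bchbcfgbcehegbaheahchahefe'
  #9 SA[9]=0  'caeabchbcfgbcehegbaheahchahefe'
  #10 SA[10]=12  'cehegbaheahchahefe'
  #11 SA[11]=8  'cfgbcehegbaheahchahefe'
  #12 SA[12]=23  'chahefe'
  #13 SA[13]=5  'chbcfgbcehegbaheahchahefe'
  #14 SA[14]=29  'e'
  #15 SA[15]=2  'eabchbcfgbcehegbaheahchahefe'
  #16 SA[16]=20  'eahchahefe'
  #17 SA[17]=27  'efe'
  #18 SA[18]=15  'egbaheahchahefe'
  #19 SA[19]=13  'ehegbaheahchahefe'
  #20 SA[20]=28  'fe'
  #21 SA[21]=9  'fgbcehegbaheahchahefe'
  #22 SA[22]=16  'gbaheahchahefe'
  #23 SA[23]=10  'gbcehegbaheahchahefe'
  #24 SA[24]=24  'hahefe'
  #25 SA[25]=6  'hbcfgbcehegbaheahchahefe'
  #26 SA[26]=22  'hchahefe'
  #27 SA[27]=19  'heahchahefe'
  #28 SA[28]=26  'hefe'
  #29 SA[29]=14  'hegbaheahchahefe'

SA = [3, 1, 21, 18, 25, 17, 11, 7, 4, 0, 12, 8, 23, 5, 29, 2, 20, 27, 15, 13, 28, 9, 16, 10, 24, 6, 22, 19, 26, 14]
[i] adj suffixes → lcp
  [1] 3/1 → 1 ('a')
  [2] 1/21 → 1 ('a')
  [3] 21/18 → 2 ('ah')
  [4] 18/25 → 3 ('ahe')
  [5] 25/17 → 0 ('')
  [6] 17/11 → 1 ('b')
  [7] 11/7 → 2 ('bc')
  [8] 7/4 → 2 ('bc')
  [9] 4/0 → 0 ('')
  [10] 0/12 → 1 ('c')
  [11] 12/8 → 1 ('c')
  [12] 8/23 → 1 ('c')
  [13] 23/5 → 2 ('ch')
  [14] 5/29 → 0 ('')
  [15] 29/2 → 1 ('e')
  [16] 2/20 → 2 ('ea')
  [17] 20/27 → 1 ('e')
  [18] 27/15 → 1 ('e')
  [19] 15/13 → 1 ('e')
  [20] 13/28 → 0 ('')
  [21] 28/9 → 1 ('f')
  [22] 9/16 → 0 ('')
  [23] 16/10 → 2 ('gb')
  [24] 10/24 → 0 ('')
  [25] 24/6 → 1 ('h')
  [26] 6/22 → 1 ('h')
  [27] 22/19 → 1 ('h')
  [28] 19/26 → 2 ('he')
  [29] 26/14 → 2 ('he')

[0, 1, 1, 2, 3, 0, 1, 2, 2, 0, 1, 1, 1, 2, 0, 1, 2, 1, 1, 1, 0, 1, 0, 2, 0, 1, 1, 1, 2, 2]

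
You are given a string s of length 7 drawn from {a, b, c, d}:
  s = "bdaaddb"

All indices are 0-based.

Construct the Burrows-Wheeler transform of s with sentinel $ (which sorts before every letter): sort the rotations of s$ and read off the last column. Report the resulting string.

bdad$bda

rank  rotation  last
    0  $bdaaddb  b
    1  aaddb$bd  d
    2  addb$bda  a
    3  b$bdaadd  d
    4  bdaaddb$  $
    5  daaddb$b  b
    6  db$bdaad  d
    7  ddb$bdaa  a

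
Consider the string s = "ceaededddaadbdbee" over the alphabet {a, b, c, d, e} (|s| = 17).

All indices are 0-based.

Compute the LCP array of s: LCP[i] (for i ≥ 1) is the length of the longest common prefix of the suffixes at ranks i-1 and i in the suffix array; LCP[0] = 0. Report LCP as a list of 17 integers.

rank→(start, suffix):
  0 → (9, 'aadbdbee')
  1 → (10, 'adbdbee')
  2 → (2, 'aededddaadbdbee')
  3 → (12, 'bdbee')
  4 → (14, 'bee')
  5 → (0, 'ceaededddaadbdbee')
  6 → (8, 'daadbdbee')
  7 → (11, 'dbdbee')
  8 → (13, 'dbee')
  9 → (7, 'ddaadbdbee')
  10 → (6, 'dddaadbdbee')
  11 → (4, 'dedddaadbdbee')
  12 → (16, 'e')
  13 → (1, 'eaededddaadbdbee')
  14 → (5, 'edddaadbdbee')
  15 → (3, 'ededddaadbdbee')
  16 → (15, 'ee')

SA = [9, 10, 2, 12, 14, 0, 8, 11, 13, 7, 6, 4, 16, 1, 5, 3, 15]
rank  pair      lcp
   1  s[9:],s[10:]  1  'a'
   2  s[10:],s[2:]  1  'a'
   3  s[2:],s[12:]  0  ''
   4  s[12:],s[14:]  1  'b'
   5  s[14:],s[0:]  0  ''
   6  s[0:],s[8:]  0  ''
   7  s[8:],s[11:]  1  'd'
   8  s[11:],s[13:]  2  'db'
   9  s[13:],s[7:]  1  'd'
  10  s[7:],s[6:]  2  'dd'
  11  s[6:],s[4:]  1  'd'
  12  s[4:],s[16:]  0  ''
  13  s[16:],s[1:]  1  'e'
  14  s[1:],s[5:]  1  'e'
  15  s[5:],s[3:]  2  'ed'
  16  s[3:],s[15:]  1  'e'

[0, 1, 1, 0, 1, 0, 0, 1, 2, 1, 2, 1, 0, 1, 1, 2, 1]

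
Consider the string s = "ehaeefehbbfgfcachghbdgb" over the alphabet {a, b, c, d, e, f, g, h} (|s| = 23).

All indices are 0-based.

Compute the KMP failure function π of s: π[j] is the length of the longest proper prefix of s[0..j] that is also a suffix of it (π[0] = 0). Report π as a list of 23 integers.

π[0] = 0
j=1 s[j]='h': π[1]=0 (border '')
j=2 s[j]='a': π[2]=0 (border '')
j=3 s[j]='e': π[3]=1 (border 'e')
j=4 s[j]='e': k: 1→0; π[4]=1 (border 'e')
j=5 s[j]='f': k: 1→0; π[5]=0 (border '')
j=6 s[j]='e': π[6]=1 (border 'e')
j=7 s[j]='h': π[7]=2 (border 'eh')
j=8 s[j]='b': k: 2→0; π[8]=0 (border '')
j=9 s[j]='b': π[9]=0 (border '')
j=10 s[j]='f': π[10]=0 (border '')
j=11 s[j]='g': π[11]=0 (border '')
j=12 s[j]='f': π[12]=0 (border '')
j=13 s[j]='c': π[13]=0 (border '')
j=14 s[j]='a': π[14]=0 (border '')
j=15 s[j]='c': π[15]=0 (border '')
j=16 s[j]='h': π[16]=0 (border '')
j=17 s[j]='g': π[17]=0 (border '')
j=18 s[j]='h': π[18]=0 (border '')
j=19 s[j]='b': π[19]=0 (border '')
j=20 s[j]='d': π[20]=0 (border '')
j=21 s[j]='g': π[21]=0 (border '')
j=22 s[j]='b': π[22]=0 (border '')

[0, 0, 0, 1, 1, 0, 1, 2, 0, 0, 0, 0, 0, 0, 0, 0, 0, 0, 0, 0, 0, 0, 0]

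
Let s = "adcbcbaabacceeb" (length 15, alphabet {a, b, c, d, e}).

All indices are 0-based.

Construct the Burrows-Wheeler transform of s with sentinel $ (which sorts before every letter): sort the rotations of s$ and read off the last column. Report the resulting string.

rank  rotation          last
    0  $adcbcbaabacceeb  b
    1  aabacceeb$adcbcb  b
    2  abacceeb$adcbcba  a
    3  acceeb$adcbcbaab  b
    4  adcbcbaabacceeb$  $
    5  b$adcbcbaabaccee  e
    6  baabacceeb$adcbc  c
    7  bacceeb$adcbcbaa  a
    8  bcbaabacceeb$adc  c
    9  cbaabacceeb$adcb  b
   10  cbcbaabacceeb$ad  d
   11  cceeb$adcbcbaaba  a
   12  ceeb$adcbcbaabac  c
   13  dcbcbaabacceeb$a  a
   14  eb$adcbcbaabacce  e
   15  eeb$adcbcbaabacc  c

bbab$ecacbdacaec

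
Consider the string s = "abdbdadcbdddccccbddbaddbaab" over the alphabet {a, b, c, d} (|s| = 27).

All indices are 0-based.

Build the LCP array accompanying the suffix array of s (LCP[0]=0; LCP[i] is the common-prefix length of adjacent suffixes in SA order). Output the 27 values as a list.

[0, 1, 2, 1, 2, 0, 1, 2, 1, 2, 2, 3, 0, 4, 1, 2, 3, 0, 1, 3, 2, 1, 2, 1, 4, 2, 2]

rank | idx | suffix
   0 |  24 | aab
   1 |  25 | ab
   2 |   0 | abdbdadcbdddccccbddbaddbaab
   3 |   5 | adcbdddccccbddbaddbaab
   4 |  20 | addbaab
   5 |  26 | b
   6 |  23 | baab
   7 |  19 | baddbaab
   8 |   3 | bdadcbdddccccbddbaddbaab
   9 |   1 | bdbdadcbdddccccbddbaddbaab
  10 |  16 | bddbaddbaab
  11 |   8 | bdddccccbddbaddbaab
  12 |  15 | cbddbaddbaab
  13 |   7 | cbdddccccbddbaddbaab
  14 |  14 | ccbddbaddbaab
  15 |  13 | cccbddbaddbaab
  16 |  12 | ccccbddbaddbaab
  17 |   4 | dadcbdddccccbddbaddbaab
  18 |  22 | dbaab
  19 |  18 | dbaddbaab
  20 |   2 | dbdadcbdddccccbddbaddbaab
  21 |   6 | dcbdddccccbddbaddbaab
  22 |  11 | dccccbddbaddbaab
  23 |  21 | ddbaab
  24 |  17 | ddbaddbaab
  25 |  10 | ddccccbddbaddbaab
  26 |   9 | dddccccbddbaddbaab

SA = [24, 25, 0, 5, 20, 26, 23, 19, 3, 1, 16, 8, 15, 7, 14, 13, 12, 4, 22, 18, 2, 6, 11, 21, 17, 10, 9]
[i] adj suffixes → lcp
  [1] 24/25 → 1 ('a')
  [2] 25/0 → 2 ('ab')
  [3] 0/5 → 1 ('a')
  [4] 5/20 → 2 ('ad')
  [5] 20/26 → 0 ('')
  [6] 26/23 → 1 ('b')
  [7] 23/19 → 2 ('ba')
  [8] 19/3 → 1 ('b')
  [9] 3/1 → 2 ('bd')
  [10] 1/16 → 2 ('bd')
  [11] 16/8 → 3 ('bdd')
  [12] 8/15 → 0 ('')
  [13] 15/7 → 4 ('cbdd')
  [14] 7/14 → 1 ('c')
  [15] 14/13 → 2 ('cc')
  [16] 13/12 → 3 ('ccc')
  [17] 12/4 → 0 ('')
  [18] 4/22 → 1 ('d')
  [19] 22/18 → 3 ('dba')
  [20] 18/2 → 2 ('db')
  [21] 2/6 → 1 ('d')
  [22] 6/11 → 2 ('dc')
  [23] 11/21 → 1 ('d')
  [24] 21/17 → 4 ('ddba')
  [25] 17/10 → 2 ('dd')
  [26] 10/9 → 2 ('dd')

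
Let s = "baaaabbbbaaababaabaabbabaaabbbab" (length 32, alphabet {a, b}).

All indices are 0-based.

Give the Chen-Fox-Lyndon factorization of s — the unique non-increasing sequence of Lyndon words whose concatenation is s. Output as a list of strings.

emit factor 1: 'b' (i=0, period=1)
emit factor 2: 'aaaabbbbaaababaabaabbabaaabbbab' (i=1, period=31)

["b", "aaaabbbbaaababaabaabbabaaabbbab"]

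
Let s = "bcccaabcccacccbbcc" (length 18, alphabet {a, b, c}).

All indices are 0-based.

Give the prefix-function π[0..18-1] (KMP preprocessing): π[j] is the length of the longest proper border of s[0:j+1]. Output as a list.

π[0] = 0
j=1 s[j]='c': π[1]=0 (border '')
j=2 s[j]='c': π[2]=0 (border '')
j=3 s[j]='c': π[3]=0 (border '')
j=4 s[j]='a': π[4]=0 (border '')
j=5 s[j]='a': π[5]=0 (border '')
j=6 s[j]='b': π[6]=1 (border 'b')
j=7 s[j]='c': π[7]=2 (border 'bc')
j=8 s[j]='c': π[8]=3 (border 'bcc')
j=9 s[j]='c': π[9]=4 (border 'bccc')
j=10 s[j]='a': π[10]=5 (border 'bccca')
j=11 s[j]='c': k: 5→0; π[11]=0 (border '')
j=12 s[j]='c': π[12]=0 (border '')
j=13 s[j]='c': π[13]=0 (border '')
j=14 s[j]='b': π[14]=1 (border 'b')
j=15 s[j]='b': k: 1→0; π[15]=1 (border 'b')
j=16 s[j]='c': π[16]=2 (border 'bc')
j=17 s[j]='c': π[17]=3 (border 'bcc')

[0, 0, 0, 0, 0, 0, 1, 2, 3, 4, 5, 0, 0, 0, 1, 1, 2, 3]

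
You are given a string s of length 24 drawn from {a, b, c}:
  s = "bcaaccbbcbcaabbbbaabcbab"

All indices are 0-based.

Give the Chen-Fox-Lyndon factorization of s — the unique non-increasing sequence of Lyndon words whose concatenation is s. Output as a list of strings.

emit factor 1: 'bc' (i=0, period=2)
emit factor 2: 'aaccbbcbc' (i=2, period=9)
emit factor 3: 'aabbbbaabcbab' (i=11, period=13)

["bc", "aaccbbcbc", "aabbbbaabcbab"]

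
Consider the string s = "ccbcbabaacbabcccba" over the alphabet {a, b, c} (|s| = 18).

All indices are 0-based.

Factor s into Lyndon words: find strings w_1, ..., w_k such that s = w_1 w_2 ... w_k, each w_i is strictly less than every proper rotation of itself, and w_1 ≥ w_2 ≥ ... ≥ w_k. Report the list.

["c", "c", "bc", "b", "ab", "aacbabcccb", "a"]

emit factor 1: 'c' (i=0, period=1)
emit factor 2: 'c' (i=1, period=1)
emit factor 3: 'bc' (i=2, period=2)
emit factor 4: 'b' (i=4, period=1)
emit factor 5: 'ab' (i=5, period=2)
emit factor 6: 'aacbabcccb' (i=7, period=10)
emit factor 7: 'a' (i=17, period=1)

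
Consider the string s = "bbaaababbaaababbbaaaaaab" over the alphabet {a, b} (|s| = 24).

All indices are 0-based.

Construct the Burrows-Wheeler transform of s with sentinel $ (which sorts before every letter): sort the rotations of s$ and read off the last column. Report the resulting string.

bbaaabbaaaaaabbabbbaab$aa

rank  rotation                   last
    0  $bbaaababbaaababbbaaaaaab  b
    1  aaaaaab$bbaaababbaaababbb  b
    2  aaaaab$bbaaababbaaababbba  a
    3  aaaab$bbaaababbaaababbbaa  a
    4  aaab$bbaaababbaaababbbaaa  a
    5  aaababbaaababbbaaaaaab$bb  b
    6  aaababbbaaaaaab$bbaaababb  b
    7  aab$bbaaababbaaababbbaaaa  a
    8  aababbaaababbbaaaaaab$bba  a
    9  aababbbaaaaaab$bbaaababba  a
   10  ab$bbaaababbaaababbbaaaaa  a
   11  ababbaaababbbaaaaaab$bbaa  a
   12  ababbbaaaaaab$bbaaababbaa  a
   13  abbaaababbbaaaaaab$bbaaab  b
   14  abbbaaaaaab$bbaaababbaaab  b
   15  b$bbaaababbaaababbbaaaaaa  a
   16  baaaaaab$bbaaababbaaababb  b
   17  baaababbaaababbbaaaaaab$b  b
   18  baaababbbaaaaaab$bbaaabab  b
   19  babbaaababbbaaaaaab$bbaaa  a
   20  babbbaaaaaab$bbaaababbaaa  a
   21  bbaaaaaab$bbaaababbaaabab  b
   22  bbaaababbaaababbbaaaaaab$  $
   23  bbaaababbbaaaaaab$bbaaaba  a
   24  bbbaaaaaab$bbaaababbaaaba  a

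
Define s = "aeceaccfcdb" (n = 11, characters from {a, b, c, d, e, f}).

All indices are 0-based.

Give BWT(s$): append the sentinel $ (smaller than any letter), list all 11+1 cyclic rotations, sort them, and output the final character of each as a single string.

rank  rotation      last
    0  $aeceaccfcdb  b
    1  accfcdb$aece  e
    2  aeceaccfcdb$  $
    3  b$aeceaccfcd  d
    4  ccfcdb$aecea  a
    5  cdb$aeceaccf  f
    6  ceaccfcdb$ae  e
    7  cfcdb$aeceac  c
    8  db$aeceaccfc  c
    9  eaccfcdb$aec  c
   10  eceaccfcdb$a  a
   11  fcdb$aeceacc  c

be$dafecccac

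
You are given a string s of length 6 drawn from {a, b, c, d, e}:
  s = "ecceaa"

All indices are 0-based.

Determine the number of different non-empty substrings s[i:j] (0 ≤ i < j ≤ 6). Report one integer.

18

rank→(start, suffix):
  0 → (5, 'a')
  1 → (4, 'aa')
  2 → (1, 'cceaa')
  3 → (2, 'ceaa')
  4 → (3, 'eaa')
  5 → (0, 'ecceaa')

SA = [5, 4, 1, 2, 3, 0]
[i] adj suffixes → lcp
  [1] 5/4 → 1 ('a')
  [2] 4/1 → 0 ('')
  [3] 1/2 → 1 ('c')
  [4] 2/3 → 0 ('')
  [5] 3/0 → 1 ('e')

n(n+1)/2 = 6·7/2 = 21
Σ LCP = 0 + 1 + 0 + 1 + 0 + 1 = 3
distinct = 21 − 3 = 18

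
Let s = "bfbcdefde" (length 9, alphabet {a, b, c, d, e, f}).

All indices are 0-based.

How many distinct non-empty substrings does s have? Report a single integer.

40

rank→(start, suffix):
  0 → (2, 'bcdefde')
  1 → (0, 'bfbcdefde')
  2 → (3, 'cdefde')
  3 → (7, 'de')
  4 → (4, 'defde')
  5 → (8, 'e')
  6 → (5, 'efde')
  7 → (1, 'fbcdefde')
  8 → (6, 'fde')

SA = [2, 0, 3, 7, 4, 8, 5, 1, 6]
rank  pair      lcp
   1  s[2:],s[0:]  1  'b'
   2  s[0:],s[3:]  0  ''
   3  s[3:],s[7:]  0  ''
   4  s[7:],s[4:]  2  'de'
   5  s[4:],s[8:]  0  ''
   6  s[8:],s[5:]  1  'e'
   7  s[5:],s[1:]  0  ''
   8  s[1:],s[6:]  1  'f'

n(n+1)/2 = 9·10/2 = 45
Σ LCP = 0 + 1 + 0 + 0 + 2 + 0 + 1 + 0 + 1 = 5
distinct = 45 − 5 = 40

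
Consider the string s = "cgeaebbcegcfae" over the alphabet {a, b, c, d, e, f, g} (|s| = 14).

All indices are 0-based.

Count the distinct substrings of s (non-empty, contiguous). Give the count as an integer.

sorted suffixes:
  #0 SA[0]=12  'ae'
  #1 SA[1]=3  'aebbcegcfae'
  #2 SA[2]=5  'bbcegcfae'
  #3 SA[3]=6  'bcegcfae'
  #4 SA[4]=7  'cegcfae'
  #5 SA[5]=10  'cfae'
  #6 SA[6]=0  'cgeaebbcegcfae'
  #7 SA[7]=13  'e'
  #8 SA[8]=2  'eaebbcegcfae'
  #9 SA[9]=4  'ebbcegcfae'
  #10 SA[10]=8  'egcfae'
  #11 SA[11]=11  'fae'
  #12 SA[12]=9  'gcfae'
  #13 SA[13]=1  'geaebbcegcfae'

SA = [12, 3, 5, 6, 7, 10, 0, 13, 2, 4, 8, 11, 9, 1]
i: (SA[i-1],SA[i]) lcp shared
  1: (12,3) 2 'ae'
  2: (3,5) 0 ''
  3: (5,6) 1 'b'
  4: (6,7) 0 ''
  5: (7,10) 1 'c'
  6: (10,0) 1 'c'
  7: (0,13) 0 ''
  8: (13,2) 1 'e'
  9: (2,4) 1 'e'
  10: (4,8) 1 'e'
  11: (8,11) 0 ''
  12: (11,9) 0 ''
  13: (9,1) 1 'g'

n(n+1)/2 = 14·15/2 = 105
Σ LCP = 0 + 2 + 0 + 1 + 0 + 1 + 1 + 0 + 1 + 1 + 1 + 0 + 0 + 1 = 9
distinct = 105 − 9 = 96

96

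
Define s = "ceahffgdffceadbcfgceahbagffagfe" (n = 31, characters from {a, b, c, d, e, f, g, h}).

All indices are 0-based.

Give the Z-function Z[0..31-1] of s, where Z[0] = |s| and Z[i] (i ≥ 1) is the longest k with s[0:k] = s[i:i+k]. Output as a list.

Z[0]=31
i=1: fresh scan; Z[1]=0
i=2: fresh scan; Z[2]=0
i=3: fresh scan; Z[3]=0
i=4: fresh scan; Z[4]=0
i=5: fresh scan; Z[5]=0
i=6: fresh scan; Z[6]=0
i=7: fresh scan; Z[7]=0
i=8: fresh scan; Z[8]=0
i=9: fresh scan; Z[9]=0
i=10: fresh scan; Z[10]=3 extend→box=[10,13)
i=11: min(r-i=2, Z[1]=0)=0; Z[11]=0
i=12: min(r-i=1, Z[2]=0)=0; Z[12]=0
i=13: fresh scan; Z[13]=0
i=14: fresh scan; Z[14]=0
i=15: fresh scan; Z[15]=1 extend→box=[15,16)
i=16: fresh scan; Z[16]=0
i=17: fresh scan; Z[17]=0
i=18: fresh scan; Z[18]=4 extend→box=[18,22)
i=19: min(r-i=3, Z[1]=0)=0; Z[19]=0
i=20: min(r-i=2, Z[2]=0)=0; Z[20]=0
i=21: min(r-i=1, Z[3]=0)=0; Z[21]=0
i=22: fresh scan; Z[22]=0
i=23: fresh scan; Z[23]=0
i=24: fresh scan; Z[24]=0
i=25: fresh scan; Z[25]=0
i=26: fresh scan; Z[26]=0
i=27: fresh scan; Z[27]=0
i=28: fresh scan; Z[28]=0
i=29: fresh scan; Z[29]=0
i=30: fresh scan; Z[30]=0

[31, 0, 0, 0, 0, 0, 0, 0, 0, 0, 3, 0, 0, 0, 0, 1, 0, 0, 4, 0, 0, 0, 0, 0, 0, 0, 0, 0, 0, 0, 0]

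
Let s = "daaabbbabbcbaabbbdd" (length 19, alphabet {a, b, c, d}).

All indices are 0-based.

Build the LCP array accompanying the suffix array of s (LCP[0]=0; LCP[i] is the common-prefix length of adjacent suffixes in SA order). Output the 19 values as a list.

sorted suffixes:
  #0 SA[0]=1  'aaabbbabbcbaabbbdd'
  #1 SA[1]=2  'aabbbabbcbaabbbdd'
  #2 SA[2]=12  'aabbbdd'
  #3 SA[3]=3  'abbbabbcbaabbbdd'
  #4 SA[4]=13  'abbbdd'
  #5 SA[5]=7  'abbcbaabbbdd'
  #6 SA[6]=11  'baabbbdd'
  #7 SA[7]=6  'babbcbaabbbdd'
  #8 SA[8]=5  'bbabbcbaabbbdd'
  #9 SA[9]=4  'bbbabbcbaabbbdd'
  #10 SA[10]=14  'bbbdd'
  #11 SA[11]=8  'bbcbaabbbdd'
  #12 SA[12]=15  'bbdd'
  #13 SA[13]=9  'bcbaabbbdd'
  #14 SA[14]=16  'bdd'
  #15 SA[15]=10  'cbaabbbdd'
  #16 SA[16]=18  'd'
  #17 SA[17]=0  'daaabbbabbcbaabbbdd'
  #18 SA[18]=17  'dd'

SA = [1, 2, 12, 3, 13, 7, 11, 6, 5, 4, 14, 8, 15, 9, 16, 10, 18, 0, 17]
i: (SA[i-1],SA[i]) lcp shared
  1: (1,2) 2 'aa'
  2: (2,12) 5 'aabbb'
  3: (12,3) 1 'a'
  4: (3,13) 4 'abbb'
  5: (13,7) 3 'abb'
  6: (7,11) 0 ''
  7: (11,6) 2 'ba'
  8: (6,5) 1 'b'
  9: (5,4) 2 'bb'
  10: (4,14) 3 'bbb'
  11: (14,8) 2 'bb'
  12: (8,15) 2 'bb'
  13: (15,9) 1 'b'
  14: (9,16) 1 'b'
  15: (16,10) 0 ''
  16: (10,18) 0 ''
  17: (18,0) 1 'd'
  18: (0,17) 1 'd'

[0, 2, 5, 1, 4, 3, 0, 2, 1, 2, 3, 2, 2, 1, 1, 0, 0, 1, 1]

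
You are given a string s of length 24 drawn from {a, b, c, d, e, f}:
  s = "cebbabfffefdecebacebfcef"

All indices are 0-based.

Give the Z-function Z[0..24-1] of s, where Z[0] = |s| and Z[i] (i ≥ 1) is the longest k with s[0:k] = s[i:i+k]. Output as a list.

Z[0]=24
i=1: outside box; Z[1]=0
i=2: outside box; Z[2]=0
i=3: outside box; Z[3]=0
i=4: outside box; Z[4]=0
i=5: outside box; Z[5]=0
i=6: outside box; Z[6]=0
i=7: outside box; Z[7]=0
i=8: outside box; Z[8]=0
i=9: outside box; Z[9]=0
i=10: outside box; Z[10]=0
i=11: outside box; Z[11]=0
i=12: outside box; Z[12]=0
i=13: outside box; Z[13]=3 grow→box=[13,16)
i=14: min(r-i=2, Z[1]=0)=0; Z[14]=0
i=15: min(r-i=1, Z[2]=0)=0; Z[15]=0
i=16: outside box; Z[16]=0
i=17: outside box; Z[17]=3 grow→box=[17,20)
i=18: min(r-i=2, Z[1]=0)=0; Z[18]=0
i=19: min(r-i=1, Z[2]=0)=0; Z[19]=0
i=20: outside box; Z[20]=0
i=21: outside box; Z[21]=2 grow→box=[21,23)
i=22: min(r-i=1, Z[1]=0)=0; Z[22]=0
i=23: outside box; Z[23]=0

[24, 0, 0, 0, 0, 0, 0, 0, 0, 0, 0, 0, 0, 3, 0, 0, 0, 3, 0, 0, 0, 2, 0, 0]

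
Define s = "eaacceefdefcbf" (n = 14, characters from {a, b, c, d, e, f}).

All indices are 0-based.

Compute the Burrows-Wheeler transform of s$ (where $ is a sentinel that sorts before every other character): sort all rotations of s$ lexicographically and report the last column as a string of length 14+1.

rank  rotation         last
    0  $eaacceefdefcbf  f
    1  aacceefdefcbf$e  e
    2  acceefdefcbf$ea  a
    3  bf$eaacceefdefc  c
    4  cbf$eaacceefdef  f
    5  cceefdefcbf$eaa  a
    6  ceefdefcbf$eaac  c
    7  defcbf$eaacceef  f
    8  eaacceefdefcbf$  $
    9  eefdefcbf$eaacc  c
   10  efcbf$eaacceefd  d
   11  efdefcbf$eaacce  e
   12  f$eaacceefdefcb  b
   13  fcbf$eaacceefde  e
   14  fdefcbf$eaaccee  e

feacfacf$cdebee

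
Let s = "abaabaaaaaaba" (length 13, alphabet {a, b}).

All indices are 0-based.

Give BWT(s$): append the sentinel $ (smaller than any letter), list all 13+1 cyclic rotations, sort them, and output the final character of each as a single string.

abbaaaabaa$aaa

rank  rotation        last
    0  $abaabaaaaaaba  a
    1  a$abaabaaaaaab  b
    2  aaaaaaba$abaab  b
    3  aaaaaba$abaaba  a
    4  aaaaba$abaabaa  a
    5  aaaba$abaabaaa  a
    6  aaba$abaabaaaa  a
    7  aabaaaaaaba$ab  b
    8  aba$abaabaaaaa  a
    9  abaaaaaaba$aba  a
   10  abaabaaaaaaba$  $
   11  ba$abaabaaaaaa  a
   12  baaaaaaba$abaa  a
   13  baabaaaaaaba$a  a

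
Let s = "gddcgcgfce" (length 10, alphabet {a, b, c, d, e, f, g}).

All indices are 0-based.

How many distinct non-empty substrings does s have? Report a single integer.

rank | idx | suffix
   0 |   8 | ce
   1 |   3 | cgcgfce
   2 |   5 | cgfce
   3 |   2 | dcgcgfce
   4 |   1 | ddcgcgfce
   5 |   9 | e
   6 |   7 | fce
   7 |   4 | gcgfce
   8 |   0 | gddcgcgfce
   9 |   6 | gfce

SA = [8, 3, 5, 2, 1, 9, 7, 4, 0, 6]
[i] adj suffixes → lcp
  [1] 8/3 → 1 ('c')
  [2] 3/5 → 2 ('cg')
  [3] 5/2 → 0 ('')
  [4] 2/1 → 1 ('d')
  [5] 1/9 → 0 ('')
  [6] 9/7 → 0 ('')
  [7] 7/4 → 0 ('')
  [8] 4/0 → 1 ('g')
  [9] 0/6 → 1 ('g')

n(n+1)/2 = 10·11/2 = 55
Σ LCP = 0 + 1 + 2 + 0 + 1 + 0 + 0 + 0 + 1 + 1 = 6
distinct = 55 − 6 = 49

49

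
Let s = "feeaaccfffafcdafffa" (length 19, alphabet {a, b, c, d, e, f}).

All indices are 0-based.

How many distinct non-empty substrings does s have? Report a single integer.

168

rank | idx | suffix
   0 |  18 | a
   1 |   3 | aaccfffafcdafffa
   2 |   4 | accfffafcdafffa
   3 |  10 | afcdafffa
   4 |  14 | afffa
   5 |   5 | ccfffafcdafffa
   6 |  12 | cdafffa
   7 |   6 | cfffafcdafffa
   8 |  13 | dafffa
   9 |   2 | eaaccfffafcdafffa
  10 |   1 | eeaaccfffafcdafffa
  11 |  17 | fa
  12 |   9 | fafcdafffa
  13 |  11 | fcdafffa
  14 |   0 | feeaaccfffafcdafffa
  15 |  16 | ffa
  16 |   8 | ffafcdafffa
  17 |  15 | fffa
  18 |   7 | fffafcdafffa

SA = [18, 3, 4, 10, 14, 5, 12, 6, 13, 2, 1, 17, 9, 11, 0, 16, 8, 15, 7]
[i] adj suffixes → lcp
  [1] 18/3 → 1 ('a')
  [2] 3/4 → 1 ('a')
  [3] 4/10 → 1 ('a')
  [4] 10/14 → 2 ('af')
  [5] 14/5 → 0 ('')
  [6] 5/12 → 1 ('c')
  [7] 12/6 → 1 ('c')
  [8] 6/13 → 0 ('')
  [9] 13/2 → 0 ('')
  [10] 2/1 → 1 ('e')
  [11] 1/17 → 0 ('')
  [12] 17/9 → 2 ('fa')
  [13] 9/11 → 1 ('f')
  [14] 11/0 → 1 ('f')
  [15] 0/16 → 1 ('f')
  [16] 16/8 → 3 ('ffa')
  [17] 8/15 → 2 ('ff')
  [18] 15/7 → 4 ('fffa')

n(n+1)/2 = 19·20/2 = 190
Σ LCP = 0 + 1 + 1 + 1 + 2 + 0 + 1 + 1 + 0 + 0 + 1 + 0 + 2 + 1 + 1 + 1 + 3 + 2 + 4 = 22
distinct = 190 − 22 = 168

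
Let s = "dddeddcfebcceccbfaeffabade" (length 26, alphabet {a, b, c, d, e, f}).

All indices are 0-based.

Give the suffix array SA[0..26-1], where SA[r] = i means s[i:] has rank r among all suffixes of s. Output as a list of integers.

[21, 23, 17, 22, 9, 15, 14, 13, 10, 11, 6, 5, 4, 0, 1, 24, 2, 25, 8, 12, 3, 18, 20, 16, 7, 19]

rank→(start, suffix):
  0 → (21, 'abade')
  1 → (23, 'ade')
  2 → (17, 'aeffabade')
  3 → (22, 'bade')
  4 → (9, 'bcceccbfaeffabade')
  5 → (15, 'bfaeffabade')
  6 → (14, 'cbfaeffabade')
  7 → (13, 'ccbfaeffabade')
  8 → (10, 'cceccbfaeffabade')
  9 → (11, 'ceccbfaeffabade')
  10 → (6, 'cfebcceccbfaeffabade')
  11 → (5, 'dcfebcceccbfaeffabade')
  12 → (4, 'ddcfebcceccbfaeffabade')
  13 → (0, 'dddeddcfebcceccbfaeffabade')
  14 → (1, 'ddeddcfebcceccbfaeffabade')
  15 → (24, 'de')
  16 → (2, 'deddcfebcceccbfaeffabade')
  17 → (25, 'e')
  18 → (8, 'ebcceccbfaeffabade')
  19 → (12, 'eccbfaeffabade')
  20 → (3, 'eddcfebcceccbfaeffabade')
  21 → (18, 'effabade')
  22 → (20, 'fabade')
  23 → (16, 'faeffabade')
  24 → (7, 'febcceccbfaeffabade')
  25 → (19, 'ffabade')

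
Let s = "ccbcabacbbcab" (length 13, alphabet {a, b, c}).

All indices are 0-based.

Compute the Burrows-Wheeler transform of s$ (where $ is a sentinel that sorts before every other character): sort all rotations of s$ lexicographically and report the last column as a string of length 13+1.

bccbaacbcbbac$

rank  rotation        last
    0  $ccbcabacbbcab  b
    1  ab$ccbcabacbbc  c
    2  abacbbcab$ccbc  c
    3  acbbcab$ccbcab  b
    4  b$ccbcabacbbca  a
    5  bacbbcab$ccbca  a
    6  bbcab$ccbcabac  c
    7  bcab$ccbcabacb  b
    8  bcabacbbcab$cc  c
    9  cab$ccbcabacbb  b
   10  cabacbbcab$ccb  b
   11  cbbcab$ccbcaba  a
   12  cbcabacbbcab$c  c
   13  ccbcabacbbcab$  $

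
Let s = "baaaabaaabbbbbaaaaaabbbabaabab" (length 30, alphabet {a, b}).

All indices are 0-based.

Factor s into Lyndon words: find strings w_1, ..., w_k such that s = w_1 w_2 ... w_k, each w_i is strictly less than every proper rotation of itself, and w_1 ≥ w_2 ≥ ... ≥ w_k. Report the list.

emit factor 1: 'b' (i=0, period=1)
emit factor 2: 'aaaabaaabbbbb' (i=1, period=13)
emit factor 3: 'aaaaaabbbabaabab' (i=14, period=16)

["b", "aaaabaaabbbbb", "aaaaaabbbabaabab"]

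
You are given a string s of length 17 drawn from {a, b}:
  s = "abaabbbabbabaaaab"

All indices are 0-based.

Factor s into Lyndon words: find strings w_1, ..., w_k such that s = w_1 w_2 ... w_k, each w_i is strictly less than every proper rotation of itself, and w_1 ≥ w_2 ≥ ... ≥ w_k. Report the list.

["ab", "aabbbabbab", "aaaab"]

emit factor 1: 'ab' (i=0, period=2)
emit factor 2: 'aabbbabbab' (i=2, period=10)
emit factor 3: 'aaaab' (i=12, period=5)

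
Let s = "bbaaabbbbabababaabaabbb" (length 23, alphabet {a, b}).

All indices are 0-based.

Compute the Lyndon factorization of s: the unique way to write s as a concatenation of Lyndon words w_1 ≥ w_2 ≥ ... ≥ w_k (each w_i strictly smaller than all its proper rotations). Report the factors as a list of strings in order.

["b", "b", "aaabbbbabababaabaabbb"]

emit factor 1: 'b' (i=0, period=1)
emit factor 2: 'b' (i=1, period=1)
emit factor 3: 'aaabbbbabababaabaabbb' (i=2, period=21)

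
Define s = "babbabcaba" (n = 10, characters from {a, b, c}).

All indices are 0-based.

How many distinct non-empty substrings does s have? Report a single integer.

rank→(start, suffix):
  0 → (9, 'a')
  1 → (7, 'aba')
  2 → (1, 'abbabcaba')
  3 → (4, 'abcaba')
  4 → (8, 'ba')
  5 → (0, 'babbabcaba')
  6 → (3, 'babcaba')
  7 → (2, 'bbabcaba')
  8 → (5, 'bcaba')
  9 → (6, 'caba')

SA = [9, 7, 1, 4, 8, 0, 3, 2, 5, 6]
rank  pair      lcp
   1  s[9:],s[7:]  1  'a'
   2  s[7:],s[1:]  2  'ab'
   3  s[1:],s[4:]  2  'ab'
   4  s[4:],s[8:]  0  ''
   5  s[8:],s[0:]  2  'ba'
   6  s[0:],s[3:]  3  'bab'
   7  s[3:],s[2:]  1  'b'
   8  s[2:],s[5:]  1  'b'
   9  s[5:],s[6:]  0  ''

n(n+1)/2 = 10·11/2 = 55
Σ LCP = 0 + 1 + 2 + 2 + 0 + 2 + 3 + 1 + 1 + 0 = 12
distinct = 55 − 12 = 43

43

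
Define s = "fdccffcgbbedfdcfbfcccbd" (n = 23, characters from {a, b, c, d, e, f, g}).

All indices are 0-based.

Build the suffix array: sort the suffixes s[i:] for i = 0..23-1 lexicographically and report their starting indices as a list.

[8, 21, 9, 16, 20, 19, 18, 2, 14, 3, 6, 22, 1, 13, 11, 10, 15, 17, 5, 0, 12, 4, 7]

rank | idx | suffix
   0 |   8 | bbedfdcfbfcccbd
   1 |  21 | bd
   2 |   9 | bedfdcfbfcccbd
   3 |  16 | bfcccbd
   4 |  20 | cbd
   5 |  19 | ccbd
   6 |  18 | cccbd
   7 |   2 | ccffcgbbedfdcfbfcccbd
   8 |  14 | cfbfcccbd
   9 |   3 | cffcgbbedfdcfbfcccbd
  10 |   6 | cgbbedfdcfbfcccbd
  11 |  22 | d
  12 |   1 | dccffcgbbedfdcfbfcccbd
  13 |  13 | dcfbfcccbd
  14 |  11 | dfdcfbfcccbd
  15 |  10 | edfdcfbfcccbd
  16 |  15 | fbfcccbd
  17 |  17 | fcccbd
  18 |   5 | fcgbbedfdcfbfcccbd
  19 |   0 | fdccffcgbbedfdcfbfcccbd
  20 |  12 | fdcfbfcccbd
  21 |   4 | ffcgbbedfdcfbfcccbd
  22 |   7 | gbbedfdcfbfcccbd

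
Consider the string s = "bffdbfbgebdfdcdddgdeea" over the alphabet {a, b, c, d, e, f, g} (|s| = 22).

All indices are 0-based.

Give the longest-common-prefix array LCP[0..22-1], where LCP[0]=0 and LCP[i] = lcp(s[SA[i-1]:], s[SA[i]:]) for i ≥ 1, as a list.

rank | idx | suffix
   0 |  21 | a
   1 |   9 | bdfdcdddgdeea
   2 |   4 | bfbgebdfdcdddgdeea
   3 |   0 | bffdbfbgebdfdcdddgdeea
   4 |   6 | bgebdfdcdddgdeea
   5 |  13 | cdddgdeea
   6 |   3 | dbfbgebdfdcdddgdeea
   7 |  12 | dcdddgdeea
   8 |  14 | dddgdeea
   9 |  15 | ddgdeea
  10 |  18 | deea
  11 |  10 | dfdcdddgdeea
  12 |  16 | dgdeea
  13 |  20 | ea
  14 |   8 | ebdfdcdddgdeea
  15 |  19 | eea
  16 |   5 | fbgebdfdcdddgdeea
  17 |   2 | fdbfbgebdfdcdddgdeea
  18 |  11 | fdcdddgdeea
  19 |   1 | ffdbfbgebdfdcdddgdeea
  20 |  17 | gdeea
  21 |   7 | gebdfdcdddgdeea

SA = [21, 9, 4, 0, 6, 13, 3, 12, 14, 15, 18, 10, 16, 20, 8, 19, 5, 2, 11, 1, 17, 7]
i: (SA[i-1],SA[i]) lcp shared
  1: (21,9) 0 ''
  2: (9,4) 1 'b'
  3: (4,0) 2 'bf'
  4: (0,6) 1 'b'
  5: (6,13) 0 ''
  6: (13,3) 0 ''
  7: (3,12) 1 'd'
  8: (12,14) 1 'd'
  9: (14,15) 2 'dd'
  10: (15,18) 1 'd'
  11: (18,10) 1 'd'
  12: (10,16) 1 'd'
  13: (16,20) 0 ''
  14: (20,8) 1 'e'
  15: (8,19) 1 'e'
  16: (19,5) 0 ''
  17: (5,2) 1 'f'
  18: (2,11) 2 'fd'
  19: (11,1) 1 'f'
  20: (1,17) 0 ''
  21: (17,7) 1 'g'

[0, 0, 1, 2, 1, 0, 0, 1, 1, 2, 1, 1, 1, 0, 1, 1, 0, 1, 2, 1, 0, 1]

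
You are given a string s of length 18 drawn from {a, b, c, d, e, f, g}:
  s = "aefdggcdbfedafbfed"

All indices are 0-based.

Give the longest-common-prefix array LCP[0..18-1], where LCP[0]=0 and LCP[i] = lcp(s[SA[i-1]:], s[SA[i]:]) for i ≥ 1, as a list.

[0, 1, 0, 4, 0, 0, 1, 1, 1, 0, 2, 1, 0, 1, 1, 3, 0, 1]

sorted suffixes:
  #0 SA[0]=0  'aefdggcdbfedafbfed'
  #1 SA[1]=12  'afbfed'
  #2 SA[2]=14  'bfed'
  #3 SA[3]=8  'bfedafbfed'
  #4 SA[4]=6  'cdbfedafbfed'
  #5 SA[5]=17  'd'
  #6 SA[6]=11  'dafbfed'
  #7 SA[7]=7  'dbfedafbfed'
  #8 SA[8]=3  'dggcdbfedafbfed'
  #9 SA[9]=16  'ed'
  #10 SA[10]=10  'edafbfed'
  #11 SA[11]=1  'efdggcdbfedafbfed'
  #12 SA[12]=13  'fbfed'
  #13 SA[13]=2  'fdggcdbfedafbfed'
  #14 SA[14]=15  'fed'
  #15 SA[15]=9  'fedafbfed'
  #16 SA[16]=5  'gcdbfedafbfed'
  #17 SA[17]=4  'ggcdbfedafbfed'

SA = [0, 12, 14, 8, 6, 17, 11, 7, 3, 16, 10, 1, 13, 2, 15, 9, 5, 4]
i: (SA[i-1],SA[i]) lcp shared
  1: (0,12) 1 'a'
  2: (12,14) 0 ''
  3: (14,8) 4 'bfed'
  4: (8,6) 0 ''
  5: (6,17) 0 ''
  6: (17,11) 1 'd'
  7: (11,7) 1 'd'
  8: (7,3) 1 'd'
  9: (3,16) 0 ''
  10: (16,10) 2 'ed'
  11: (10,1) 1 'e'
  12: (1,13) 0 ''
  13: (13,2) 1 'f'
  14: (2,15) 1 'f'
  15: (15,9) 3 'fed'
  16: (9,5) 0 ''
  17: (5,4) 1 'g'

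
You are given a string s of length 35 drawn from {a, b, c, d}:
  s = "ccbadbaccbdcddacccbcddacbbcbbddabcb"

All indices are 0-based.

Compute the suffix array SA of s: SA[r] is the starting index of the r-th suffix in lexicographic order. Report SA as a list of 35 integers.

[31, 22, 6, 14, 3, 34, 5, 2, 24, 27, 32, 25, 18, 9, 28, 33, 1, 23, 26, 17, 8, 0, 16, 7, 15, 19, 11, 30, 21, 13, 4, 10, 29, 20, 12]

rank→(start, suffix):
  0 → (31, 'abcb')
  1 → (22, 'acbbcbbddabcb')
  2 → (6, 'accbdcddacccbcddacbbcbbddabcb')
  3 → (14, 'acccbcddacbbcbbddabcb')
  4 → (3, 'adbaccbdcddacccbcddacbbcbbddabcb')
  5 → (34, 'b')
  6 → (5, 'baccbdcddacccbcddacbbcbbddabcb')
  7 → (2, 'badbaccbdcddacccbcddacbbcbbddabcb')
  8 → (24, 'bbcbbddabcb')
  9 → (27, 'bbddabcb')
  10 → (32, 'bcb')
  11 → (25, 'bcbbddabcb')
  12 → (18, 'bcddacbbcbbddabcb')
  13 → (9, 'bdcddacccbcddacbbcbbddabcb')
  14 → (28, 'bddabcb')
  15 → (33, 'cb')
  16 → (1, 'cbadbaccbdcddacccbcddacbbcbbddabcb')
  17 → (23, 'cbbcbbddabcb')
  18 → (26, 'cbbddabcb')
  19 → (17, 'cbcddacbbcbbddabcb')
  20 → (8, 'cbdcddacccbcddacbbcbbddabcb')
  21 → (0, 'ccbadbaccbdcddacccbcddacbbcbbddabcb')
  22 → (16, 'ccbcddacbbcbbddabcb')
  23 → (7, 'ccbdcddacccbcddacbbcbbddabcb')
  24 → (15, 'cccbcddacbbcbbddabcb')
  25 → (19, 'cddacbbcbbddabcb')
  26 → (11, 'cddacccbcddacbbcbbddabcb')
  27 → (30, 'dabcb')
  28 → (21, 'dacbbcbbddabcb')
  29 → (13, 'dacccbcddacbbcbbddabcb')
  30 → (4, 'dbaccbdcddacccbcddacbbcbbddabcb')
  31 → (10, 'dcddacccbcddacbbcbbddabcb')
  32 → (29, 'ddabcb')
  33 → (20, 'ddacbbcbbddabcb')
  34 → (12, 'ddacccbcddacbbcbbddabcb')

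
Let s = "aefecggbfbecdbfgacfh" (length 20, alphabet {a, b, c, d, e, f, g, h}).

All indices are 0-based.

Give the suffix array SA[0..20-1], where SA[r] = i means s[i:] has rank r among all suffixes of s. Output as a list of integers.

rank | idx | suffix
   0 |  16 | acfh
   1 |   0 | aefecggbfbecdbfgacfh
   2 |   9 | becdbfgacfh
   3 |   7 | bfbecdbfgacfh
   4 |  13 | bfgacfh
   5 |  11 | cdbfgacfh
   6 |  17 | cfh
   7 |   4 | cggbfbecdbfgacfh
   8 |  12 | dbfgacfh
   9 |  10 | ecdbfgacfh
  10 |   3 | ecggbfbecdbfgacfh
  11 |   1 | efecggbfbecdbfgacfh
  12 |   8 | fbecdbfgacfh
  13 |   2 | fecggbfbecdbfgacfh
  14 |  14 | fgacfh
  15 |  18 | fh
  16 |  15 | gacfh
  17 |   6 | gbfbecdbfgacfh
  18 |   5 | ggbfbecdbfgacfh
  19 |  19 | h

[16, 0, 9, 7, 13, 11, 17, 4, 12, 10, 3, 1, 8, 2, 14, 18, 15, 6, 5, 19]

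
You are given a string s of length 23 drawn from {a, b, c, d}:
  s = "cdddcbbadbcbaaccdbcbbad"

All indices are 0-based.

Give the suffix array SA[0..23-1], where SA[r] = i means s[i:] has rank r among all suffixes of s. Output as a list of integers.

[12, 13, 21, 7, 11, 20, 6, 19, 5, 9, 17, 10, 18, 4, 14, 15, 0, 22, 8, 16, 3, 2, 1]

rank→(start, suffix):
  0 → (12, 'aaccdbcbbad')
  1 → (13, 'accdbcbbad')
  2 → (21, 'ad')
  3 → (7, 'adbcbaaccdbcbbad')
  4 → (11, 'baaccdbcbbad')
  5 → (20, 'bad')
  6 → (6, 'badbcbaaccdbcbbad')
  7 → (19, 'bbad')
  8 → (5, 'bbadbcbaaccdbcbbad')
  9 → (9, 'bcbaaccdbcbbad')
  10 → (17, 'bcbbad')
  11 → (10, 'cbaaccdbcbbad')
  12 → (18, 'cbbad')
  13 → (4, 'cbbadbcbaaccdbcbbad')
  14 → (14, 'ccdbcbbad')
  15 → (15, 'cdbcbbad')
  16 → (0, 'cdddcbbadbcbaaccdbcbbad')
  17 → (22, 'd')
  18 → (8, 'dbcbaaccdbcbbad')
  19 → (16, 'dbcbbad')
  20 → (3, 'dcbbadbcbaaccdbcbbad')
  21 → (2, 'ddcbbadbcbaaccdbcbbad')
  22 → (1, 'dddcbbadbcbaaccdbcbbad')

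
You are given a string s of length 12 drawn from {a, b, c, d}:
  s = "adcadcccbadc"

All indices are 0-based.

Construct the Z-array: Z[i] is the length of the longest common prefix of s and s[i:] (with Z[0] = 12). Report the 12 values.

Z[0]=12
i=1: i≥r, start 0; Z[1]=0
i=2: i≥r, start 0; Z[2]=0
i=3: i≥r, start 0; Z[3]=3 extend→box=[3,6)
i=4: min(r-i=2, Z[1]=0)=0; Z[4]=0
i=5: min(r-i=1, Z[2]=0)=0; Z[5]=0
i=6: i≥r, start 0; Z[6]=0
i=7: i≥r, start 0; Z[7]=0
i=8: i≥r, start 0; Z[8]=0
i=9: i≥r, start 0; Z[9]=3 extend→box=[9,12)
i=10: min(r-i=2, Z[1]=0)=0; Z[10]=0
i=11: min(r-i=1, Z[2]=0)=0; Z[11]=0

[12, 0, 0, 3, 0, 0, 0, 0, 0, 3, 0, 0]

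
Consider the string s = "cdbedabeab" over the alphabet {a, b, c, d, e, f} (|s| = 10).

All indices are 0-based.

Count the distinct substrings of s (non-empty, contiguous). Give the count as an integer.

48

rank | idx | suffix
   0 |   8 | ab
   1 |   5 | abeab
   2 |   9 | b
   3 |   6 | beab
   4 |   2 | bedabeab
   5 |   0 | cdbedabeab
   6 |   4 | dabeab
   7 |   1 | dbedabeab
   8 |   7 | eab
   9 |   3 | edabeab

SA = [8, 5, 9, 6, 2, 0, 4, 1, 7, 3]
[i] adj suffixes → lcp
  [1] 8/5 → 2 ('ab')
  [2] 5/9 → 0 ('')
  [3] 9/6 → 1 ('b')
  [4] 6/2 → 2 ('be')
  [5] 2/0 → 0 ('')
  [6] 0/4 → 0 ('')
  [7] 4/1 → 1 ('d')
  [8] 1/7 → 0 ('')
  [9] 7/3 → 1 ('e')

n(n+1)/2 = 10·11/2 = 55
Σ LCP = 0 + 2 + 0 + 1 + 2 + 0 + 0 + 1 + 0 + 1 = 7
distinct = 55 − 7 = 48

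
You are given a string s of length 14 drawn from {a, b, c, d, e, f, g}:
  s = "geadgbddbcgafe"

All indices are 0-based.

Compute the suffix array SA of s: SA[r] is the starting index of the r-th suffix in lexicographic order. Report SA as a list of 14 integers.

rank→(start, suffix):
  0 → (2, 'adgbddbcgafe')
  1 → (11, 'afe')
  2 → (8, 'bcgafe')
  3 → (5, 'bddbcgafe')
  4 → (9, 'cgafe')
  5 → (7, 'dbcgafe')
  6 → (6, 'ddbcgafe')
  7 → (3, 'dgbddbcgafe')
  8 → (13, 'e')
  9 → (1, 'eadgbddbcgafe')
  10 → (12, 'fe')
  11 → (10, 'gafe')
  12 → (4, 'gbddbcgafe')
  13 → (0, 'geadgbddbcgafe')

[2, 11, 8, 5, 9, 7, 6, 3, 13, 1, 12, 10, 4, 0]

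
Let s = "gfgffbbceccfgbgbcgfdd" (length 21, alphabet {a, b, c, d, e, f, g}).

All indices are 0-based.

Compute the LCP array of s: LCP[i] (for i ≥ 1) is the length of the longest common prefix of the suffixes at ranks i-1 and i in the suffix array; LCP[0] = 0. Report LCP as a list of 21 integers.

[0, 1, 2, 1, 0, 1, 1, 1, 0, 1, 0, 0, 1, 1, 1, 2, 0, 2, 1, 2, 2]

rank→(start, suffix):
  0 → (5, 'bbceccfgbgbcgfdd')
  1 → (6, 'bceccfgbgbcgfdd')
  2 → (15, 'bcgfdd')
  3 → (13, 'bgbcgfdd')
  4 → (9, 'ccfgbgbcgfdd')
  5 → (7, 'ceccfgbgbcgfdd')
  6 → (10, 'cfgbgbcgfdd')
  7 → (16, 'cgfdd')
  8 → (20, 'd')
  9 → (19, 'dd')
  10 → (8, 'eccfgbgbcgfdd')
  11 → (4, 'fbbceccfgbgbcgfdd')
  12 → (18, 'fdd')
  13 → (3, 'ffbbceccfgbgbcgfdd')
  14 → (11, 'fgbgbcgfdd')
  15 → (1, 'fgffbbceccfgbgbcgfdd')
  16 → (14, 'gbcgfdd')
  17 → (12, 'gbgbcgfdd')
  18 → (17, 'gfdd')
  19 → (2, 'gffbbceccfgbgbcgfdd')
  20 → (0, 'gfgffbbceccfgbgbcgfdd')

SA = [5, 6, 15, 13, 9, 7, 10, 16, 20, 19, 8, 4, 18, 3, 11, 1, 14, 12, 17, 2, 0]
rank  pair      lcp
   1  s[5:],s[6:]  1  'b'
   2  s[6:],s[15:]  2  'bc'
   3  s[15:],s[13:]  1  'b'
   4  s[13:],s[9:]  0  ''
   5  s[9:],s[7:]  1  'c'
   6  s[7:],s[10:]  1  'c'
   7  s[10:],s[16:]  1  'c'
   8  s[16:],s[20:]  0  ''
   9  s[20:],s[19:]  1  'd'
  10  s[19:],s[8:]  0  ''
  11  s[8:],s[4:]  0  ''
  12  s[4:],s[18:]  1  'f'
  13  s[18:],s[3:]  1  'f'
  14  s[3:],s[11:]  1  'f'
  15  s[11:],s[1:]  2  'fg'
  16  s[1:],s[14:]  0  ''
  17  s[14:],s[12:]  2  'gb'
  18  s[12:],s[17:]  1  'g'
  19  s[17:],s[2:]  2  'gf'
  20  s[2:],s[0:]  2  'gf'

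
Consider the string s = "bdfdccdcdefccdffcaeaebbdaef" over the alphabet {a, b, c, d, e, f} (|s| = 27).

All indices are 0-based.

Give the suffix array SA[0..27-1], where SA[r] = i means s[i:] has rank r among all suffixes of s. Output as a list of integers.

rank→(start, suffix):
  0 → (17, 'aeaebbdaef')
  1 → (19, 'aebbdaef')
  2 → (24, 'aef')
  3 → (21, 'bbdaef')
  4 → (22, 'bdaef')
  5 → (0, 'bdfdccdcdefccdffcaeaebbdaef')
  6 → (16, 'caeaebbdaef')
  7 → (4, 'ccdcdefccdffcaeaebbdaef')
  8 → (11, 'ccdffcaeaebbdaef')
  9 → (5, 'cdcdefccdffcaeaebbdaef')
  10 → (7, 'cdefccdffcaeaebbdaef')
  11 → (12, 'cdffcaeaebbdaef')
  12 → (23, 'daef')
  13 → (3, 'dccdcdefccdffcaeaebbdaef')
  14 → (6, 'dcdefccdffcaeaebbdaef')
  15 → (8, 'defccdffcaeaebbdaef')
  16 → (1, 'dfdccdcdefccdffcaeaebbdaef')
  17 → (13, 'dffcaeaebbdaef')
  18 → (18, 'eaebbdaef')
  19 → (20, 'ebbdaef')
  20 → (25, 'ef')
  21 → (9, 'efccdffcaeaebbdaef')
  22 → (26, 'f')
  23 → (15, 'fcaeaebbdaef')
  24 → (10, 'fccdffcaeaebbdaef')
  25 → (2, 'fdccdcdefccdffcaeaebbdaef')
  26 → (14, 'ffcaeaebbdaef')

[17, 19, 24, 21, 22, 0, 16, 4, 11, 5, 7, 12, 23, 3, 6, 8, 1, 13, 18, 20, 25, 9, 26, 15, 10, 2, 14]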